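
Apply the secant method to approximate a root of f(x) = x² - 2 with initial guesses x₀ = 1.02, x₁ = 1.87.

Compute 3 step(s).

f(x) = x² - 2
x₀ = 1.02, x₁ = 1.87

Secant formula: x_{n+1} = x_n - f(x_n)(x_n - x_{n-1})/(f(x_n) - f(x_{n-1}))

Iteration 1:
  f(1.020000) = -0.959600
  f(1.870000) = 1.496900
  x_2 = 1.870000 - 1.496900×(1.870000 - 1.020000)/(1.496900 - (-0.959600))
       = 1.352042
Iteration 2:
  f(1.870000) = 1.496900
  f(1.352042) = -0.171984
  x_3 = 1.352042 - (-0.171984)×(1.352042 - 1.870000)/(-0.171984 - 1.496900)
       = 1.405419
Iteration 3:
  f(1.352042) = -0.171984
  f(1.405419) = -0.024798
  x_4 = 1.405419 - (-0.024798)×(1.405419 - 1.352042)/(-0.024798 - (-0.171984))
       = 1.414412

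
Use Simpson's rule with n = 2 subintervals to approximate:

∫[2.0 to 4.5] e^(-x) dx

f(x) = e^(-x)
a = 2.0, b = 4.5, n = 2
h = (b - a)/n = 1.250000

Simpson's rule: (h/3)[f(x₀) + 4f(x₁) + 2f(x₂) + ... + f(xₙ)]

x_0 = 2.0000, f(x_0) = 0.135335, coefficient = 1
x_1 = 3.2500, f(x_1) = 0.038774, coefficient = 4
x_2 = 4.5000, f(x_2) = 0.011109, coefficient = 1

I ≈ (1.250000/3) × 0.301541 = 0.125642
Exact value: 0.124226
Error: 0.001416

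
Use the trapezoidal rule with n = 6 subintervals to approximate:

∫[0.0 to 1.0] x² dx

f(x) = x²
a = 0.0, b = 1.0, n = 6
h = (b - a)/n = 0.166667

Trapezoidal rule: (h/2)[f(x₀) + 2f(x₁) + 2f(x₂) + ... + f(xₙ)]

x_0 = 0.0000, f(x_0) = 0.000000, coefficient = 1
x_1 = 0.1667, f(x_1) = 0.027778, coefficient = 2
x_2 = 0.3333, f(x_2) = 0.111111, coefficient = 2
x_3 = 0.5000, f(x_3) = 0.250000, coefficient = 2
x_4 = 0.6667, f(x_4) = 0.444444, coefficient = 2
x_5 = 0.8333, f(x_5) = 0.694444, coefficient = 2
x_6 = 1.0000, f(x_6) = 1.000000, coefficient = 1

I ≈ (0.166667/2) × 4.055556 = 0.337963
Exact value: 0.333333
Error: 0.004630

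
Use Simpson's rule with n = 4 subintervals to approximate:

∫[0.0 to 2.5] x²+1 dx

f(x) = x²+1
a = 0.0, b = 2.5, n = 4
h = (b - a)/n = 0.625000

Simpson's rule: (h/3)[f(x₀) + 4f(x₁) + 2f(x₂) + ... + f(xₙ)]

x_0 = 0.0000, f(x_0) = 1.000000, coefficient = 1
x_1 = 0.6250, f(x_1) = 1.390625, coefficient = 4
x_2 = 1.2500, f(x_2) = 2.562500, coefficient = 2
x_3 = 1.8750, f(x_3) = 4.515625, coefficient = 4
x_4 = 2.5000, f(x_4) = 7.250000, coefficient = 1

I ≈ (0.625000/3) × 37.000000 = 7.708333
Exact value: 7.708333
Error: 0.000000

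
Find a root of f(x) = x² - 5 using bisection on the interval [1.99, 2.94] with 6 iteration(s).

f(x) = x² - 5
Initial interval: [1.99, 2.94]

Iteration 1:
  c_1 = (1.990000 + 2.940000)/2 = 2.465000
  f(c_1) = f(2.465000) = 1.076225
  f(a) × f(c) < 0, new interval: [1.990000, 2.465000]
Iteration 2:
  c_2 = (1.990000 + 2.465000)/2 = 2.227500
  f(c_2) = f(2.227500) = -0.038244
  f(a) × f(c) ≥ 0, new interval: [2.227500, 2.465000]
Iteration 3:
  c_3 = (2.227500 + 2.465000)/2 = 2.346250
  f(c_3) = f(2.346250) = 0.504889
  f(a) × f(c) < 0, new interval: [2.227500, 2.346250]
Iteration 4:
  c_4 = (2.227500 + 2.346250)/2 = 2.286875
  f(c_4) = f(2.286875) = 0.229797
  f(a) × f(c) < 0, new interval: [2.227500, 2.286875]
Iteration 5:
  c_5 = (2.227500 + 2.286875)/2 = 2.257188
  f(c_5) = f(2.257188) = 0.094895
  f(a) × f(c) < 0, new interval: [2.227500, 2.257188]
Iteration 6:
  c_6 = (2.227500 + 2.257188)/2 = 2.242344
  f(c_6) = f(2.242344) = 0.028105
  f(a) × f(c) < 0, new interval: [2.227500, 2.242344]

After 6 iteration(s), the approximation is c_6 = 2.242344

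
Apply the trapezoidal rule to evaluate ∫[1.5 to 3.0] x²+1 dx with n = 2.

f(x) = x²+1
a = 1.5, b = 3.0, n = 2
h = (b - a)/n = 0.750000

Trapezoidal rule: (h/2)[f(x₀) + 2f(x₁) + 2f(x₂) + ... + f(xₙ)]

x_0 = 1.5000, f(x_0) = 3.250000, coefficient = 1
x_1 = 2.2500, f(x_1) = 6.062500, coefficient = 2
x_2 = 3.0000, f(x_2) = 10.000000, coefficient = 1

I ≈ (0.750000/2) × 25.375000 = 9.515625
Exact value: 9.375000
Error: 0.140625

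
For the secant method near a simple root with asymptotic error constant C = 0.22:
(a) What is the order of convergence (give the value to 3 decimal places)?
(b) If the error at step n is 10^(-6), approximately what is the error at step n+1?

(a) Secant method has superlinear convergence with order φ = (1+√5)/2 ≈ 1.618.
    This means |e_{n+1}| ≈ C|e_n|^1.618.

(b) With |e_n| = 10^(-6) and C = 0.22:
    |e_{n+1}| ≈ 0.22 × (10^(-6))^1.618 = 0.22 × 10^(-9.71)

(a) ≈ 1.618 (golden ratio); (b) |e_{n+1}| ≈ 4.307e-11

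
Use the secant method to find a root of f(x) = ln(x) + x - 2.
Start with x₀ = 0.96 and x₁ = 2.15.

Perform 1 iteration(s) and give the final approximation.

f(x) = ln(x) + x - 2
x₀ = 0.96, x₁ = 2.15

Secant formula: x_{n+1} = x_n - f(x_n)(x_n - x_{n-1})/(f(x_n) - f(x_{n-1}))

Iteration 1:
  f(0.960000) = -1.080822
  f(2.150000) = 0.915468
  x_2 = 2.150000 - 0.915468×(2.150000 - 0.960000)/(0.915468 - (-1.080822))
       = 1.604284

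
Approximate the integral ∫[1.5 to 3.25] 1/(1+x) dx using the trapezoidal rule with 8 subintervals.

f(x) = 1/(1+x)
a = 1.5, b = 3.25, n = 8
h = (b - a)/n = 0.218750

Trapezoidal rule: (h/2)[f(x₀) + 2f(x₁) + 2f(x₂) + ... + f(xₙ)]

x_0 = 1.5000, f(x_0) = 0.400000, coefficient = 1
x_1 = 1.7188, f(x_1) = 0.367816, coefficient = 2
x_2 = 1.9375, f(x_2) = 0.340426, coefficient = 2
x_3 = 2.1562, f(x_3) = 0.316832, coefficient = 2
x_4 = 2.3750, f(x_4) = 0.296296, coefficient = 2
x_5 = 2.5938, f(x_5) = 0.278261, coefficient = 2
x_6 = 2.8125, f(x_6) = 0.262295, coefficient = 2
x_7 = 3.0312, f(x_7) = 0.248062, coefficient = 2
x_8 = 3.2500, f(x_8) = 0.235294, coefficient = 1

I ≈ (0.218750/2) × 4.855269 = 0.531045
Exact value: 0.530628
Error: 0.000417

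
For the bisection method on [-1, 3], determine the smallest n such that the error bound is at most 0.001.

We need (b-a)/2^n ≤ 0.001
(3 - (-1))/2^n ≤ 0.001
4/2^n ≤ 0.001
2^n ≥ 4000
n ≥ log₂(4000) = 11.97
n ≥ 12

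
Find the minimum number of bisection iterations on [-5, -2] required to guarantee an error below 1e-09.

We need (b-a)/2^n ≤ 1e-09
(-2 - (-5))/2^n ≤ 1e-09
3/2^n ≤ 1e-09
2^n ≥ 3000000000
n ≥ log₂(3000000000) = 31.48
n ≥ 32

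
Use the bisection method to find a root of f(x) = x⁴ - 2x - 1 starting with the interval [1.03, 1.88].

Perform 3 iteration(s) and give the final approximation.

f(x) = x⁴ - 2x - 1
Initial interval: [1.03, 1.88]

Iteration 1:
  c_1 = (1.030000 + 1.880000)/2 = 1.455000
  f(c_1) = f(1.455000) = 0.571795
  f(a) × f(c) < 0, new interval: [1.030000, 1.455000]
Iteration 2:
  c_2 = (1.030000 + 1.455000)/2 = 1.242500
  f(c_2) = f(1.242500) = -1.101662
  f(a) × f(c) ≥ 0, new interval: [1.242500, 1.455000]
Iteration 3:
  c_3 = (1.242500 + 1.455000)/2 = 1.348750
  f(c_3) = f(1.348750) = -0.388279
  f(a) × f(c) ≥ 0, new interval: [1.348750, 1.455000]

After 3 iteration(s), the approximation is c_3 = 1.348750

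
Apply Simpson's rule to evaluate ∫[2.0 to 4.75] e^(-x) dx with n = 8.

f(x) = e^(-x)
a = 2.0, b = 4.75, n = 8
h = (b - a)/n = 0.343750

Simpson's rule: (h/3)[f(x₀) + 4f(x₁) + 2f(x₂) + ... + f(xₙ)]

x_0 = 2.0000, f(x_0) = 0.135335, coefficient = 1
x_1 = 2.3438, f(x_1) = 0.095967, coefficient = 4
x_2 = 2.6875, f(x_2) = 0.068051, coefficient = 2
x_3 = 3.0312, f(x_3) = 0.048255, coefficient = 4
x_4 = 3.3750, f(x_4) = 0.034218, coefficient = 2
x_5 = 3.7188, f(x_5) = 0.024264, coefficient = 4
x_6 = 4.0625, f(x_6) = 0.017206, coefficient = 2
x_7 = 4.4062, f(x_7) = 0.012201, coefficient = 4
x_8 = 4.7500, f(x_8) = 0.008652, coefficient = 1

I ≈ (0.343750/3) × 1.105687 = 0.126693
Exact value: 0.126684
Error: 0.000010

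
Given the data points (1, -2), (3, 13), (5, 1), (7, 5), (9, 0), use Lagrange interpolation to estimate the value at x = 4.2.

Lagrange interpolation formula:
P(x) = Σ yᵢ × Lᵢ(x)
where Lᵢ(x) = Π_{j≠i} (x - xⱼ)/(xᵢ - xⱼ)

L_0(4.2) = (4.2 - 3)/(1 - 3) × (4.2 - 5)/(1 - 5) × (4.2 - 7)/(1 - 7) × (4.2 - 9)/(1 - 9) = -0.033600
L_1(4.2) = (4.2 - 1)/(3 - 1) × (4.2 - 5)/(3 - 5) × (4.2 - 7)/(3 - 7) × (4.2 - 9)/(3 - 9) = 0.358400
L_2(4.2) = (4.2 - 1)/(5 - 1) × (4.2 - 3)/(5 - 3) × (4.2 - 7)/(5 - 7) × (4.2 - 9)/(5 - 9) = 0.806400
L_3(4.2) = (4.2 - 1)/(7 - 1) × (4.2 - 3)/(7 - 3) × (4.2 - 5)/(7 - 5) × (4.2 - 9)/(7 - 9) = -0.153600
L_4(4.2) = (4.2 - 1)/(9 - 1) × (4.2 - 3)/(9 - 3) × (4.2 - 5)/(9 - 5) × (4.2 - 7)/(9 - 7) = 0.022400

P(4.2) = (-2)×L_0(4.2) + 13×L_1(4.2) + 1×L_2(4.2) + 5×L_3(4.2) + 0×L_4(4.2)
P(4.2) = 4.764800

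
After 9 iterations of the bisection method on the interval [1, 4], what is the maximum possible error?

Bisection error bound: |error| ≤ (b-a)/2^n
|error| ≤ (4 - 1)/2^9 = 3/2^9
|error| ≤ 0.0058593750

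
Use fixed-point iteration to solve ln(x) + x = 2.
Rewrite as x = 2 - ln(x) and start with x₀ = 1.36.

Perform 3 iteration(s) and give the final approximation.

Equation: ln(x) + x = 2
Fixed-point form: x = 2 - ln(x)
x₀ = 1.36

x_1 = g(1.360000) = 1.692515
x_2 = g(1.692515) = 1.473784
x_3 = g(1.473784) = 1.612167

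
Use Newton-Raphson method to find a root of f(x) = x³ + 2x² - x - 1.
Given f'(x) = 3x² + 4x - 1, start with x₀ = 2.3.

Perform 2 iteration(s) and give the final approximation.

f(x) = x³ + 2x² - x - 1
f'(x) = 3x² + 4x - 1
x₀ = 2.3

Newton-Raphson formula: x_{n+1} = x_n - f(x_n)/f'(x_n)

Iteration 1:
  f(2.300000) = 19.447000
  f'(2.300000) = 24.070000
  x_1 = 2.300000 - 19.447000/24.070000 = 1.492065
Iteration 2:
  f(1.492065) = 5.282170
  f'(1.492065) = 11.647031
  x_2 = 1.492065 - 5.282170/11.647031 = 1.038544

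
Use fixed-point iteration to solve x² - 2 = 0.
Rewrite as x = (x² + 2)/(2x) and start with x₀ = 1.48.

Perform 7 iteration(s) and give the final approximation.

Equation: x² - 2 = 0
Fixed-point form: x = (x² + 2)/(2x)
x₀ = 1.48

x_1 = g(1.480000) = 1.415676
x_2 = g(1.415676) = 1.414214
x_3 = g(1.414214) = 1.414214
x_4 = g(1.414214) = 1.414214
x_5 = g(1.414214) = 1.414214
x_6 = g(1.414214) = 1.414214
x_7 = g(1.414214) = 1.414214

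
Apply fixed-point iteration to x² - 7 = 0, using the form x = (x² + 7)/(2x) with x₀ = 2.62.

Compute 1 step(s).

Equation: x² - 7 = 0
Fixed-point form: x = (x² + 7)/(2x)
x₀ = 2.62

x_1 = g(2.620000) = 2.645878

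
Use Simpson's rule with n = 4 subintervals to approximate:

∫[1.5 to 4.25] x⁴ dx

f(x) = x⁴
a = 1.5, b = 4.25, n = 4
h = (b - a)/n = 0.687500

Simpson's rule: (h/3)[f(x₀) + 4f(x₁) + 2f(x₂) + ... + f(xₙ)]

x_0 = 1.5000, f(x_0) = 5.062500, coefficient = 1
x_1 = 2.1875, f(x_1) = 22.897720, coefficient = 4
x_2 = 2.8750, f(x_2) = 68.320557, coefficient = 2
x_3 = 3.5625, f(x_3) = 161.071793, coefficient = 4
x_4 = 4.2500, f(x_4) = 326.253906, coefficient = 1

I ≈ (0.687500/3) × 1203.835571 = 275.878985
Exact value: 275.797070
Error: 0.081915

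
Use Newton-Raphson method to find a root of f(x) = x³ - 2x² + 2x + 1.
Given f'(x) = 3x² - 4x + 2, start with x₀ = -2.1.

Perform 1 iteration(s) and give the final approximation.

f(x) = x³ - 2x² + 2x + 1
f'(x) = 3x² - 4x + 2
x₀ = -2.1

Newton-Raphson formula: x_{n+1} = x_n - f(x_n)/f'(x_n)

Iteration 1:
  f(-2.100000) = -21.281000
  f'(-2.100000) = 23.630000
  x_1 = -2.100000 - (-21.281000)/23.630000 = -1.199408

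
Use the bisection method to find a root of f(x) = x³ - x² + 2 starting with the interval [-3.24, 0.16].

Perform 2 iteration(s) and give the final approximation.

f(x) = x³ - x² + 2
Initial interval: [-3.24, 0.16]

Iteration 1:
  c_1 = (-3.240000 + 0.160000)/2 = -1.540000
  f(c_1) = f(-1.540000) = -4.023864
  f(a) × f(c) ≥ 0, new interval: [-1.540000, 0.160000]
Iteration 2:
  c_2 = (-1.540000 + 0.160000)/2 = -0.690000
  f(c_2) = f(-0.690000) = 1.195391
  f(a) × f(c) < 0, new interval: [-1.540000, -0.690000]

After 2 iteration(s), the approximation is c_2 = -0.690000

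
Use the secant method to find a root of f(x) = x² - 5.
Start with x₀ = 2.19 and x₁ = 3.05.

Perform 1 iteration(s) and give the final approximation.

f(x) = x² - 5
x₀ = 2.19, x₁ = 3.05

Secant formula: x_{n+1} = x_n - f(x_n)(x_n - x_{n-1})/(f(x_n) - f(x_{n-1}))

Iteration 1:
  f(2.190000) = -0.203900
  f(3.050000) = 4.302500
  x_2 = 3.050000 - 4.302500×(3.050000 - 2.190000)/(4.302500 - (-0.203900))
       = 2.228912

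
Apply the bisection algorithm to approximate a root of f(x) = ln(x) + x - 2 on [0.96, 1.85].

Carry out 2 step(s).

f(x) = ln(x) + x - 2
Initial interval: [0.96, 1.85]

Iteration 1:
  c_1 = (0.960000 + 1.850000)/2 = 1.405000
  f(c_1) = f(1.405000) = -0.254963
  f(a) × f(c) ≥ 0, new interval: [1.405000, 1.850000]
Iteration 2:
  c_2 = (1.405000 + 1.850000)/2 = 1.627500
  f(c_2) = f(1.627500) = 0.114545
  f(a) × f(c) < 0, new interval: [1.405000, 1.627500]

After 2 iteration(s), the approximation is c_2 = 1.627500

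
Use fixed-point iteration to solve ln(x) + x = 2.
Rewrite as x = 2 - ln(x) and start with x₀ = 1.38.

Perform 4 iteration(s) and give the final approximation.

Equation: ln(x) + x = 2
Fixed-point form: x = 2 - ln(x)
x₀ = 1.38

x_1 = g(1.380000) = 1.677917
x_2 = g(1.677917) = 1.482447
x_3 = g(1.482447) = 1.606306
x_4 = g(1.606306) = 1.526063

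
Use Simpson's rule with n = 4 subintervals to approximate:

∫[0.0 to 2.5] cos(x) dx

f(x) = cos(x)
a = 0.0, b = 2.5, n = 4
h = (b - a)/n = 0.625000

Simpson's rule: (h/3)[f(x₀) + 4f(x₁) + 2f(x₂) + ... + f(xₙ)]

x_0 = 0.0000, f(x_0) = 1.000000, coefficient = 1
x_1 = 0.6250, f(x_1) = 0.810963, coefficient = 4
x_2 = 1.2500, f(x_2) = 0.315322, coefficient = 2
x_3 = 1.8750, f(x_3) = -0.299534, coefficient = 4
x_4 = 2.5000, f(x_4) = -0.801144, coefficient = 1

I ≈ (0.625000/3) × 2.875220 = 0.599004
Exact value: 0.598472
Error: 0.000532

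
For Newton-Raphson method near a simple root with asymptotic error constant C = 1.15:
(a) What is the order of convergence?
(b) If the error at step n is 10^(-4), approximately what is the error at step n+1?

(a) Newton-Raphson has quadratic (order 2) convergence near simple roots.
    This means |e_{n+1}| ≈ C|e_n|².

(b) With |e_n| = 10^(-4) and C = 1.15:
    |e_{n+1}| ≈ 1.15 × (10^(-4))² = 1.15 × 10^(-8)

(a) 2 (quadratic); (b) |e_{n+1}| ≈ 1.150e-08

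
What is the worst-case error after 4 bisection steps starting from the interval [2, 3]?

Bisection error bound: |error| ≤ (b-a)/2^n
|error| ≤ (3 - 2)/2^4 = 1/2^4
|error| ≤ 0.0625000000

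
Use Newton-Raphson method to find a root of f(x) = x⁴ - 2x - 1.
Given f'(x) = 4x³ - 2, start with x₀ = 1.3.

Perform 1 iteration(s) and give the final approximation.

f(x) = x⁴ - 2x - 1
f'(x) = 4x³ - 2
x₀ = 1.3

Newton-Raphson formula: x_{n+1} = x_n - f(x_n)/f'(x_n)

Iteration 1:
  f(1.300000) = -0.743900
  f'(1.300000) = 6.788000
  x_1 = 1.300000 - (-0.743900)/6.788000 = 1.409590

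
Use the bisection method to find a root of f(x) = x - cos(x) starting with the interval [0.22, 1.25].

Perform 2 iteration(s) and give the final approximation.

f(x) = x - cos(x)
Initial interval: [0.22, 1.25]

Iteration 1:
  c_1 = (0.220000 + 1.250000)/2 = 0.735000
  f(c_1) = f(0.735000) = -0.006831
  f(a) × f(c) ≥ 0, new interval: [0.735000, 1.250000]
Iteration 2:
  c_2 = (0.735000 + 1.250000)/2 = 0.992500
  f(c_2) = f(0.992500) = 0.445902
  f(a) × f(c) < 0, new interval: [0.735000, 0.992500]

After 2 iteration(s), the approximation is c_2 = 0.992500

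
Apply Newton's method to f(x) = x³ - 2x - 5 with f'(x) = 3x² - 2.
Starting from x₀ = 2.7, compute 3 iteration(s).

f(x) = x³ - 2x - 5
f'(x) = 3x² - 2
x₀ = 2.7

Newton-Raphson formula: x_{n+1} = x_n - f(x_n)/f'(x_n)

Iteration 1:
  f(2.700000) = 9.283000
  f'(2.700000) = 19.870000
  x_1 = 2.700000 - 9.283000/19.870000 = 2.232813
Iteration 2:
  f(2.232813) = 1.665964
  f'(2.232813) = 12.956366
  x_2 = 2.232813 - 1.665964/12.956366 = 2.104231
Iteration 3:
  f(2.104231) = 0.108623
  f'(2.104231) = 11.283360
  x_3 = 2.104231 - 0.108623/11.283360 = 2.094604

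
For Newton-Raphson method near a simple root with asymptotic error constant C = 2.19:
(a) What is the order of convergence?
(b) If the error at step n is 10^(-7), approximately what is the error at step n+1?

(a) Newton-Raphson has quadratic (order 2) convergence near simple roots.
    This means |e_{n+1}| ≈ C|e_n|².

(b) With |e_n| = 10^(-7) and C = 2.19:
    |e_{n+1}| ≈ 2.19 × (10^(-7))² = 2.19 × 10^(-14)

(a) 2 (quadratic); (b) |e_{n+1}| ≈ 2.190e-14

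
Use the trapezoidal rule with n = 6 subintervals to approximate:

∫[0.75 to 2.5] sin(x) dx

f(x) = sin(x)
a = 0.75, b = 2.5, n = 6
h = (b - a)/n = 0.291667

Trapezoidal rule: (h/2)[f(x₀) + 2f(x₁) + 2f(x₂) + ... + f(xₙ)]

x_0 = 0.7500, f(x_0) = 0.681639, coefficient = 1
x_1 = 1.0417, f(x_1) = 0.863247, coefficient = 2
x_2 = 1.3333, f(x_2) = 0.971938, coefficient = 2
x_3 = 1.6250, f(x_3) = 0.998531, coefficient = 2
x_4 = 1.9167, f(x_4) = 0.940781, coefficient = 2
x_5 = 2.2083, f(x_5) = 0.803564, coefficient = 2
x_6 = 2.5000, f(x_6) = 0.598472, coefficient = 1

I ≈ (0.291667/2) × 10.436233 = 1.521951
Exact value: 1.532832
Error: 0.010882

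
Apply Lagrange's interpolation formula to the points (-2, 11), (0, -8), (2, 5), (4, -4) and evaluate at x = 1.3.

Lagrange interpolation formula:
P(x) = Σ yᵢ × Lᵢ(x)
where Lᵢ(x) = Π_{j≠i} (x - xⱼ)/(xᵢ - xⱼ)

L_0(1.3) = (1.3 - 0)/(-2 - 0) × (1.3 - 2)/(-2 - 2) × (1.3 - 4)/(-2 - 4) = -0.051187
L_1(1.3) = (1.3 - (-2))/(0 - (-2)) × (1.3 - 2)/(0 - 2) × (1.3 - 4)/(0 - 4) = 0.389812
L_2(1.3) = (1.3 - (-2))/(2 - (-2)) × (1.3 - 0)/(2 - 0) × (1.3 - 4)/(2 - 4) = 0.723938
L_3(1.3) = (1.3 - (-2))/(4 - (-2)) × (1.3 - 0)/(4 - 0) × (1.3 - 2)/(4 - 2) = -0.062562

P(1.3) = 11×L_0(1.3) + (-8)×L_1(1.3) + 5×L_2(1.3) + (-4)×L_3(1.3)
P(1.3) = 0.188375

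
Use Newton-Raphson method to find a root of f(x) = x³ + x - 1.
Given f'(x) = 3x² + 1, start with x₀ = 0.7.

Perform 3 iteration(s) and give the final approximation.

f(x) = x³ + x - 1
f'(x) = 3x² + 1
x₀ = 0.7

Newton-Raphson formula: x_{n+1} = x_n - f(x_n)/f'(x_n)

Iteration 1:
  f(0.700000) = 0.043000
  f'(0.700000) = 2.470000
  x_1 = 0.700000 - 0.043000/2.470000 = 0.682591
Iteration 2:
  f(0.682591) = 0.000631
  f'(0.682591) = 2.397792
  x_2 = 0.682591 - 0.000631/2.397792 = 0.682328
Iteration 3:
  f(0.682328) = 0.000000
  f'(0.682328) = 2.396714
  x_3 = 0.682328 - 0.000000/2.396714 = 0.682328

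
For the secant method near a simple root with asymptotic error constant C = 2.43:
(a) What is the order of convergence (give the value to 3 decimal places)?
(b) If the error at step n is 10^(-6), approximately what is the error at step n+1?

(a) Secant method has superlinear convergence with order φ = (1+√5)/2 ≈ 1.618.
    This means |e_{n+1}| ≈ C|e_n|^1.618.

(b) With |e_n| = 10^(-6) and C = 2.43:
    |e_{n+1}| ≈ 2.43 × (10^(-6))^1.618 = 2.43 × 10^(-9.71)

(a) ≈ 1.618 (golden ratio); (b) |e_{n+1}| ≈ 4.758e-10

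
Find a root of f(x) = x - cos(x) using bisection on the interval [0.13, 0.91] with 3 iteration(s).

f(x) = x - cos(x)
Initial interval: [0.13, 0.91]

Iteration 1:
  c_1 = (0.130000 + 0.910000)/2 = 0.520000
  f(c_1) = f(0.520000) = -0.347819
  f(a) × f(c) ≥ 0, new interval: [0.520000, 0.910000]
Iteration 2:
  c_2 = (0.520000 + 0.910000)/2 = 0.715000
  f(c_2) = f(0.715000) = -0.040093
  f(a) × f(c) ≥ 0, new interval: [0.715000, 0.910000]
Iteration 3:
  c_3 = (0.715000 + 0.910000)/2 = 0.812500
  f(c_3) = f(0.812500) = 0.124814
  f(a) × f(c) < 0, new interval: [0.715000, 0.812500]

After 3 iteration(s), the approximation is c_3 = 0.812500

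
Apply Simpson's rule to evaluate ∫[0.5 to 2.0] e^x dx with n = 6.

f(x) = e^x
a = 0.5, b = 2.0, n = 6
h = (b - a)/n = 0.250000

Simpson's rule: (h/3)[f(x₀) + 4f(x₁) + 2f(x₂) + ... + f(xₙ)]

x_0 = 0.5000, f(x_0) = 1.648721, coefficient = 1
x_1 = 0.7500, f(x_1) = 2.117000, coefficient = 4
x_2 = 1.0000, f(x_2) = 2.718282, coefficient = 2
x_3 = 1.2500, f(x_3) = 3.490343, coefficient = 4
x_4 = 1.5000, f(x_4) = 4.481689, coefficient = 2
x_5 = 1.7500, f(x_5) = 5.754603, coefficient = 4
x_6 = 2.0000, f(x_6) = 7.389056, coefficient = 1

I ≈ (0.250000/3) × 68.885502 = 5.740458
Exact value: 5.740335
Error: 0.000124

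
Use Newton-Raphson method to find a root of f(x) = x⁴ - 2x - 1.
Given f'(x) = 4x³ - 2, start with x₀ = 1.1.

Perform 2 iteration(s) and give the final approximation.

f(x) = x⁴ - 2x - 1
f'(x) = 4x³ - 2
x₀ = 1.1

Newton-Raphson formula: x_{n+1} = x_n - f(x_n)/f'(x_n)

Iteration 1:
  f(1.100000) = -1.735900
  f'(1.100000) = 3.324000
  x_1 = 1.100000 - (-1.735900)/3.324000 = 1.622232
Iteration 2:
  f(1.622232) = 2.681051
  f'(1.622232) = 15.076509
  x_2 = 1.622232 - 2.681051/15.076509 = 1.444403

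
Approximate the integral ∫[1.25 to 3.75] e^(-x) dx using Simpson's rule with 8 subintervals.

f(x) = e^(-x)
a = 1.25, b = 3.75, n = 8
h = (b - a)/n = 0.312500

Simpson's rule: (h/3)[f(x₀) + 4f(x₁) + 2f(x₂) + ... + f(xₙ)]

x_0 = 1.2500, f(x_0) = 0.286505, coefficient = 1
x_1 = 1.5625, f(x_1) = 0.209611, coefficient = 4
x_2 = 1.8750, f(x_2) = 0.153355, coefficient = 2
x_3 = 2.1875, f(x_3) = 0.112197, coefficient = 4
x_4 = 2.5000, f(x_4) = 0.082085, coefficient = 2
x_5 = 2.8125, f(x_5) = 0.060055, coefficient = 4
x_6 = 3.1250, f(x_6) = 0.043937, coefficient = 2
x_7 = 3.4375, f(x_7) = 0.032145, coefficient = 4
x_8 = 3.7500, f(x_8) = 0.023518, coefficient = 1

I ≈ (0.312500/3) × 2.524808 = 0.263001
Exact value: 0.262987
Error: 0.000014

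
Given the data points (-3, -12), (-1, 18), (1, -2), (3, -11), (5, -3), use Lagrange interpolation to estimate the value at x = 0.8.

Lagrange interpolation formula:
P(x) = Σ yᵢ × Lᵢ(x)
where Lᵢ(x) = Π_{j≠i} (x - xⱼ)/(xᵢ - xⱼ)

L_0(0.8) = (0.8 - (-1))/(-3 - (-1)) × (0.8 - 1)/(-3 - 1) × (0.8 - 3)/(-3 - 3) × (0.8 - 5)/(-3 - 5) = -0.008662
L_1(0.8) = (0.8 - (-3))/(-1 - (-3)) × (0.8 - 1)/(-1 - 1) × (0.8 - 3)/(-1 - 3) × (0.8 - 5)/(-1 - 5) = 0.073150
L_2(0.8) = (0.8 - (-3))/(1 - (-3)) × (0.8 - (-1))/(1 - (-1)) × (0.8 - 3)/(1 - 3) × (0.8 - 5)/(1 - 5) = 0.987525
L_3(0.8) = (0.8 - (-3))/(3 - (-3)) × (0.8 - (-1))/(3 - (-1)) × (0.8 - 1)/(3 - 1) × (0.8 - 5)/(3 - 5) = -0.059850
L_4(0.8) = (0.8 - (-3))/(5 - (-3)) × (0.8 - (-1))/(5 - (-1)) × (0.8 - 1)/(5 - 1) × (0.8 - 3)/(5 - 3) = 0.007837

P(0.8) = (-12)×L_0(0.8) + 18×L_1(0.8) + (-2)×L_2(0.8) + (-11)×L_3(0.8) + (-3)×L_4(0.8)
P(0.8) = 0.080437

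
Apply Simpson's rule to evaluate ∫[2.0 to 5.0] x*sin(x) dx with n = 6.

f(x) = x*sin(x)
a = 2.0, b = 5.0, n = 6
h = (b - a)/n = 0.500000

Simpson's rule: (h/3)[f(x₀) + 4f(x₁) + 2f(x₂) + ... + f(xₙ)]

x_0 = 2.0000, f(x_0) = 1.818595, coefficient = 1
x_1 = 2.5000, f(x_1) = 1.496180, coefficient = 4
x_2 = 3.0000, f(x_2) = 0.423360, coefficient = 2
x_3 = 3.5000, f(x_3) = -1.227741, coefficient = 4
x_4 = 4.0000, f(x_4) = -3.027210, coefficient = 2
x_5 = 4.5000, f(x_5) = -4.398886, coefficient = 4
x_6 = 5.0000, f(x_6) = -4.794621, coefficient = 1

I ≈ (0.500000/3) × -24.705512 = -4.117585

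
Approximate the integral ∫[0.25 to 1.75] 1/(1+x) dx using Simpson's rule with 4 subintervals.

f(x) = 1/(1+x)
a = 0.25, b = 1.75, n = 4
h = (b - a)/n = 0.375000

Simpson's rule: (h/3)[f(x₀) + 4f(x₁) + 2f(x₂) + ... + f(xₙ)]

x_0 = 0.2500, f(x_0) = 0.800000, coefficient = 1
x_1 = 0.6250, f(x_1) = 0.615385, coefficient = 4
x_2 = 1.0000, f(x_2) = 0.500000, coefficient = 2
x_3 = 1.3750, f(x_3) = 0.421053, coefficient = 4
x_4 = 1.7500, f(x_4) = 0.363636, coefficient = 1

I ≈ (0.375000/3) × 6.309385 = 0.788673
Exact value: 0.788457
Error: 0.000216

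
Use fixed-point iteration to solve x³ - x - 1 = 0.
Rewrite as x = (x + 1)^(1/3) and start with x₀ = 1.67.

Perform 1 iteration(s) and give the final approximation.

Equation: x³ - x - 1 = 0
Fixed-point form: x = (x + 1)^(1/3)
x₀ = 1.67

x_1 = g(1.670000) = 1.387300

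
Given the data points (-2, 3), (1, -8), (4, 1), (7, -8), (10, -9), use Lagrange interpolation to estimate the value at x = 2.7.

Lagrange interpolation formula:
P(x) = Σ yᵢ × Lᵢ(x)
where Lᵢ(x) = Π_{j≠i} (x - xⱼ)/(xᵢ - xⱼ)

L_0(2.7) = (2.7 - 1)/(-2 - 1) × (2.7 - 4)/(-2 - 4) × (2.7 - 7)/(-2 - 7) × (2.7 - 10)/(-2 - 10) = -0.035685
L_1(2.7) = (2.7 - (-2))/(1 - (-2)) × (2.7 - 4)/(1 - 4) × (2.7 - 7)/(1 - 7) × (2.7 - 10)/(1 - 10) = 0.394636
L_2(2.7) = (2.7 - (-2))/(4 - (-2)) × (2.7 - 1)/(4 - 1) × (2.7 - 7)/(4 - 7) × (2.7 - 10)/(4 - 10) = 0.774093
L_3(2.7) = (2.7 - (-2))/(7 - (-2)) × (2.7 - 1)/(7 - 1) × (2.7 - 4)/(7 - 4) × (2.7 - 10)/(7 - 10) = -0.156019
L_4(2.7) = (2.7 - (-2))/(10 - (-2)) × (2.7 - 1)/(10 - 1) × (2.7 - 4)/(10 - 4) × (2.7 - 7)/(10 - 7) = 0.022975

P(2.7) = 3×L_0(2.7) + (-8)×L_1(2.7) + 1×L_2(2.7) + (-8)×L_3(2.7) + (-9)×L_4(2.7)
P(2.7) = -1.448676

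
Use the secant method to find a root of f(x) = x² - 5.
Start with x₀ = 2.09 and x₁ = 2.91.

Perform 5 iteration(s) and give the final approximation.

f(x) = x² - 5
x₀ = 2.09, x₁ = 2.91

Secant formula: x_{n+1} = x_n - f(x_n)(x_n - x_{n-1})/(f(x_n) - f(x_{n-1}))

Iteration 1:
  f(2.090000) = -0.631900
  f(2.910000) = 3.468100
  x_2 = 2.910000 - 3.468100×(2.910000 - 2.090000)/(3.468100 - (-0.631900))
       = 2.216380
Iteration 2:
  f(2.910000) = 3.468100
  f(2.216380) = -0.087660
  x_3 = 2.216380 - (-0.087660)×(2.216380 - 2.910000)/(-0.087660 - 3.468100)
       = 2.233480
Iteration 3:
  f(2.216380) = -0.087660
  f(2.233480) = -0.011568
  x_4 = 2.233480 - (-0.011568)×(2.233480 - 2.216380)/(-0.011568 - (-0.087660))
       = 2.236079
Iteration 4:
  f(2.233480) = -0.011568
  f(2.236079) = 0.000051
  x_5 = 2.236079 - 0.000051×(2.236079 - 2.233480)/(0.000051 - (-0.011568))
       = 2.236068
Iteration 5:
  f(2.236079) = 0.000051
  f(2.236068) = 0.000000
  x_6 = 2.236068 - 0.000000×(2.236068 - 2.236079)/(0.000000 - 0.000051)
       = 2.236068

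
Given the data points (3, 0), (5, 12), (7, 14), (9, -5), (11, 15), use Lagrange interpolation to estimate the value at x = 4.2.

Lagrange interpolation formula:
P(x) = Σ yᵢ × Lᵢ(x)
where Lᵢ(x) = Π_{j≠i} (x - xⱼ)/(xᵢ - xⱼ)

L_0(4.2) = (4.2 - 5)/(3 - 5) × (4.2 - 7)/(3 - 7) × (4.2 - 9)/(3 - 9) × (4.2 - 11)/(3 - 11) = 0.190400
L_1(4.2) = (4.2 - 3)/(5 - 3) × (4.2 - 7)/(5 - 7) × (4.2 - 9)/(5 - 9) × (4.2 - 11)/(5 - 11) = 1.142400
L_2(4.2) = (4.2 - 3)/(7 - 3) × (4.2 - 5)/(7 - 5) × (4.2 - 9)/(7 - 9) × (4.2 - 11)/(7 - 11) = -0.489600
L_3(4.2) = (4.2 - 3)/(9 - 3) × (4.2 - 5)/(9 - 5) × (4.2 - 7)/(9 - 7) × (4.2 - 11)/(9 - 11) = 0.190400
L_4(4.2) = (4.2 - 3)/(11 - 3) × (4.2 - 5)/(11 - 5) × (4.2 - 7)/(11 - 7) × (4.2 - 9)/(11 - 9) = -0.033600

P(4.2) = 0×L_0(4.2) + 12×L_1(4.2) + 14×L_2(4.2) + (-5)×L_3(4.2) + 15×L_4(4.2)
P(4.2) = 5.398400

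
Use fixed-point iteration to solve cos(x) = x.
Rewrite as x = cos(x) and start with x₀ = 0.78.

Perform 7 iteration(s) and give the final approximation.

Equation: cos(x) = x
Fixed-point form: x = cos(x)
x₀ = 0.78

x_1 = g(0.780000) = 0.710914
x_2 = g(0.710914) = 0.757766
x_3 = g(0.757766) = 0.726373
x_4 = g(0.726373) = 0.747588
x_5 = g(0.747588) = 0.733331
x_6 = g(0.733331) = 0.742949
x_7 = g(0.742949) = 0.736477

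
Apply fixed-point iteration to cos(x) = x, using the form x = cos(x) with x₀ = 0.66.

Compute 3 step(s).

Equation: cos(x) = x
Fixed-point form: x = cos(x)
x₀ = 0.66

x_1 = g(0.660000) = 0.789992
x_2 = g(0.789992) = 0.703851
x_3 = g(0.703851) = 0.762356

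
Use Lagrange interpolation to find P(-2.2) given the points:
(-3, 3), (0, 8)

Lagrange interpolation formula:
P(x) = Σ yᵢ × Lᵢ(x)
where Lᵢ(x) = Π_{j≠i} (x - xⱼ)/(xᵢ - xⱼ)

L_0(-2.2) = (-2.2 - 0)/(-3 - 0) = 0.733333
L_1(-2.2) = (-2.2 - (-3))/(0 - (-3)) = 0.266667

P(-2.2) = 3×L_0(-2.2) + 8×L_1(-2.2)
P(-2.2) = 4.333333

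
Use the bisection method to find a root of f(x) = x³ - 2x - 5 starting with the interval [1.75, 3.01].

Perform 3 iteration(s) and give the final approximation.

f(x) = x³ - 2x - 5
Initial interval: [1.75, 3.01]

Iteration 1:
  c_1 = (1.750000 + 3.010000)/2 = 2.380000
  f(c_1) = f(2.380000) = 3.721272
  f(a) × f(c) < 0, new interval: [1.750000, 2.380000]
Iteration 2:
  c_2 = (1.750000 + 2.380000)/2 = 2.065000
  f(c_2) = f(2.065000) = -0.324375
  f(a) × f(c) ≥ 0, new interval: [2.065000, 2.380000]
Iteration 3:
  c_3 = (2.065000 + 2.380000)/2 = 2.222500
  f(c_3) = f(2.222500) = 1.533053
  f(a) × f(c) < 0, new interval: [2.065000, 2.222500]

After 3 iteration(s), the approximation is c_3 = 2.222500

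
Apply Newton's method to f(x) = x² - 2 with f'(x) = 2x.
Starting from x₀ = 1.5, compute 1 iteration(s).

f(x) = x² - 2
f'(x) = 2x
x₀ = 1.5

Newton-Raphson formula: x_{n+1} = x_n - f(x_n)/f'(x_n)

Iteration 1:
  f(1.500000) = 0.250000
  f'(1.500000) = 3.000000
  x_1 = 1.500000 - 0.250000/3.000000 = 1.416667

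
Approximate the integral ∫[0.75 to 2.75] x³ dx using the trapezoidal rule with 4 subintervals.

f(x) = x³
a = 0.75, b = 2.75, n = 4
h = (b - a)/n = 0.500000

Trapezoidal rule: (h/2)[f(x₀) + 2f(x₁) + 2f(x₂) + ... + f(xₙ)]

x_0 = 0.7500, f(x_0) = 0.421875, coefficient = 1
x_1 = 1.2500, f(x_1) = 1.953125, coefficient = 2
x_2 = 1.7500, f(x_2) = 5.359375, coefficient = 2
x_3 = 2.2500, f(x_3) = 11.390625, coefficient = 2
x_4 = 2.7500, f(x_4) = 20.796875, coefficient = 1

I ≈ (0.500000/2) × 58.625000 = 14.656250
Exact value: 14.218750
Error: 0.437500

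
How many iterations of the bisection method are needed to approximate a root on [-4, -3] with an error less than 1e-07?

We need (b-a)/2^n ≤ 1e-07
(-3 - (-4))/2^n ≤ 1e-07
1/2^n ≤ 1e-07
2^n ≥ 10000000
n ≥ log₂(10000000) = 23.25
n ≥ 24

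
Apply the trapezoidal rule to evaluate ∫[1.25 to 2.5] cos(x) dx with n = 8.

f(x) = cos(x)
a = 1.25, b = 2.5, n = 8
h = (b - a)/n = 0.156250

Trapezoidal rule: (h/2)[f(x₀) + 2f(x₁) + 2f(x₂) + ... + f(xₙ)]

x_0 = 1.2500, f(x_0) = 0.315322, coefficient = 1
x_1 = 1.4062, f(x_1) = 0.163805, coefficient = 2
x_2 = 1.5625, f(x_2) = 0.008296, coefficient = 2
x_3 = 1.7188, f(x_3) = -0.147414, coefficient = 2
x_4 = 1.8750, f(x_4) = -0.299534, coefficient = 2
x_5 = 2.0312, f(x_5) = -0.444355, coefficient = 2
x_6 = 2.1875, f(x_6) = -0.578349, coefficient = 2
x_7 = 2.3438, f(x_7) = -0.698253, coefficient = 2
x_8 = 2.5000, f(x_8) = -0.801144, coefficient = 1

I ≈ (0.156250/2) × -4.477428 = -0.349799
Exact value: -0.350512
Error: 0.000713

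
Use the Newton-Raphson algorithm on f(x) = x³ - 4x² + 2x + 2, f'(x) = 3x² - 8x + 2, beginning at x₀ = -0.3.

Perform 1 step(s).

f(x) = x³ - 4x² + 2x + 2
f'(x) = 3x² - 8x + 2
x₀ = -0.3

Newton-Raphson formula: x_{n+1} = x_n - f(x_n)/f'(x_n)

Iteration 1:
  f(-0.300000) = 1.013000
  f'(-0.300000) = 4.670000
  x_1 = -0.300000 - 1.013000/4.670000 = -0.516916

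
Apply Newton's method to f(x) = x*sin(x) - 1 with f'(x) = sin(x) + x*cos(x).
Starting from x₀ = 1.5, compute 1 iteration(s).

f(x) = x*sin(x) - 1
f'(x) = sin(x) + x*cos(x)
x₀ = 1.5

Newton-Raphson formula: x_{n+1} = x_n - f(x_n)/f'(x_n)

Iteration 1:
  f(1.500000) = 0.496242
  f'(1.500000) = 1.103601
  x_1 = 1.500000 - 0.496242/1.103601 = 1.050342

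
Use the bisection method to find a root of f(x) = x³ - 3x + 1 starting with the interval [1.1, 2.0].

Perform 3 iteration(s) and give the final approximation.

f(x) = x³ - 3x + 1
Initial interval: [1.1, 2.0]

Iteration 1:
  c_1 = (1.100000 + 2.000000)/2 = 1.550000
  f(c_1) = f(1.550000) = 0.073875
  f(a) × f(c) < 0, new interval: [1.100000, 1.550000]
Iteration 2:
  c_2 = (1.100000 + 1.550000)/2 = 1.325000
  f(c_2) = f(1.325000) = -0.648797
  f(a) × f(c) ≥ 0, new interval: [1.325000, 1.550000]
Iteration 3:
  c_3 = (1.325000 + 1.550000)/2 = 1.437500
  f(c_3) = f(1.437500) = -0.342041
  f(a) × f(c) ≥ 0, new interval: [1.437500, 1.550000]

After 3 iteration(s), the approximation is c_3 = 1.437500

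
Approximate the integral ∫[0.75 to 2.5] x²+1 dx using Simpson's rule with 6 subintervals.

f(x) = x²+1
a = 0.75, b = 2.5, n = 6
h = (b - a)/n = 0.291667

Simpson's rule: (h/3)[f(x₀) + 4f(x₁) + 2f(x₂) + ... + f(xₙ)]

x_0 = 0.7500, f(x_0) = 1.562500, coefficient = 1
x_1 = 1.0417, f(x_1) = 2.085069, coefficient = 4
x_2 = 1.3333, f(x_2) = 2.777778, coefficient = 2
x_3 = 1.6250, f(x_3) = 3.640625, coefficient = 4
x_4 = 1.9167, f(x_4) = 4.673611, coefficient = 2
x_5 = 2.2083, f(x_5) = 5.876736, coefficient = 4
x_6 = 2.5000, f(x_6) = 7.250000, coefficient = 1

I ≈ (0.291667/3) × 70.125000 = 6.817708
Exact value: 6.817708
Error: 0.000000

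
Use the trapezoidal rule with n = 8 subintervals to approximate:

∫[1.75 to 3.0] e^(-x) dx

f(x) = e^(-x)
a = 1.75, b = 3.0, n = 8
h = (b - a)/n = 0.156250

Trapezoidal rule: (h/2)[f(x₀) + 2f(x₁) + 2f(x₂) + ... + f(xₙ)]

x_0 = 1.7500, f(x_0) = 0.173774, coefficient = 1
x_1 = 1.9062, f(x_1) = 0.148637, coefficient = 2
x_2 = 2.0625, f(x_2) = 0.127136, coefficient = 2
x_3 = 2.2188, f(x_3) = 0.108745, coefficient = 2
x_4 = 2.3750, f(x_4) = 0.093014, coefficient = 2
x_5 = 2.5312, f(x_5) = 0.079560, coefficient = 2
x_6 = 2.6875, f(x_6) = 0.068051, coefficient = 2
x_7 = 2.8438, f(x_7) = 0.058207, coefficient = 2
x_8 = 3.0000, f(x_8) = 0.049787, coefficient = 1

I ≈ (0.156250/2) × 1.590260 = 0.124239
Exact value: 0.123987
Error: 0.000252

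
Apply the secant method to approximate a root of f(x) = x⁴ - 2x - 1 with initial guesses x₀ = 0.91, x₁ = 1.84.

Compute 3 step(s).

f(x) = x⁴ - 2x - 1
x₀ = 0.91, x₁ = 1.84

Secant formula: x_{n+1} = x_n - f(x_n)(x_n - x_{n-1})/(f(x_n) - f(x_{n-1}))

Iteration 1:
  f(0.910000) = -2.134250
  f(1.840000) = 6.782287
  x_2 = 1.840000 - 6.782287×(1.840000 - 0.910000)/(6.782287 - (-2.134250))
       = 1.132604
Iteration 2:
  f(1.840000) = 6.782287
  f(1.132604) = -1.619655
  x_3 = 1.132604 - (-1.619655)×(1.132604 - 1.840000)/(-1.619655 - 6.782287)
       = 1.268969
Iteration 3:
  f(1.132604) = -1.619655
  f(1.268969) = -0.944926
  x_4 = 1.268969 - (-0.944926)×(1.268969 - 1.132604)/(-0.944926 - (-1.619655))
       = 1.459944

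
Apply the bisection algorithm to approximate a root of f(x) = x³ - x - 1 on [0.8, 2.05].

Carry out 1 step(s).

f(x) = x³ - x - 1
Initial interval: [0.8, 2.05]

Iteration 1:
  c_1 = (0.800000 + 2.050000)/2 = 1.425000
  f(c_1) = f(1.425000) = 0.468641
  f(a) × f(c) < 0, new interval: [0.800000, 1.425000]

After 1 iteration(s), the approximation is c_1 = 1.425000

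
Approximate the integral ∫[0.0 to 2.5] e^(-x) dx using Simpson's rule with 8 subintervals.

f(x) = e^(-x)
a = 0.0, b = 2.5, n = 8
h = (b - a)/n = 0.312500

Simpson's rule: (h/3)[f(x₀) + 4f(x₁) + 2f(x₂) + ... + f(xₙ)]

x_0 = 0.0000, f(x_0) = 1.000000, coefficient = 1
x_1 = 0.3125, f(x_1) = 0.731616, coefficient = 4
x_2 = 0.6250, f(x_2) = 0.535261, coefficient = 2
x_3 = 0.9375, f(x_3) = 0.391606, coefficient = 4
x_4 = 1.2500, f(x_4) = 0.286505, coefficient = 2
x_5 = 1.5625, f(x_5) = 0.209611, coefficient = 4
x_6 = 1.8750, f(x_6) = 0.153355, coefficient = 2
x_7 = 2.1875, f(x_7) = 0.112197, coefficient = 4
x_8 = 2.5000, f(x_8) = 0.082085, coefficient = 1

I ≈ (0.312500/3) × 8.812446 = 0.917963
Exact value: 0.917915
Error: 0.000048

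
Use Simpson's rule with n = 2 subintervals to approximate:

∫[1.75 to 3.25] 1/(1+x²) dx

f(x) = 1/(1+x²)
a = 1.75, b = 3.25, n = 2
h = (b - a)/n = 0.750000

Simpson's rule: (h/3)[f(x₀) + 4f(x₁) + 2f(x₂) + ... + f(xₙ)]

x_0 = 1.7500, f(x_0) = 0.246154, coefficient = 1
x_1 = 2.5000, f(x_1) = 0.137931, coefficient = 4
x_2 = 3.2500, f(x_2) = 0.086486, coefficient = 1

I ≈ (0.750000/3) × 0.884364 = 0.221091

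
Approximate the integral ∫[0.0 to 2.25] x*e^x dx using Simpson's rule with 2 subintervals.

f(x) = x*e^x
a = 0.0, b = 2.25, n = 2
h = (b - a)/n = 1.125000

Simpson's rule: (h/3)[f(x₀) + 4f(x₁) + 2f(x₂) + ... + f(xₙ)]

x_0 = 0.0000, f(x_0) = 0.000000, coefficient = 1
x_1 = 1.1250, f(x_1) = 3.465244, coefficient = 4
x_2 = 2.2500, f(x_2) = 21.347406, coefficient = 1

I ≈ (1.125000/3) × 35.208381 = 13.203143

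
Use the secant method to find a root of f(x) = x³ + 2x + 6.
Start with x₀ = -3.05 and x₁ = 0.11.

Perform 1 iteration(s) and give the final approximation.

f(x) = x³ + 2x + 6
x₀ = -3.05, x₁ = 0.11

Secant formula: x_{n+1} = x_n - f(x_n)(x_n - x_{n-1})/(f(x_n) - f(x_{n-1}))

Iteration 1:
  f(-3.050000) = -28.472625
  f(0.110000) = 6.221331
  x_2 = 0.110000 - 6.221331×(0.110000 - (-3.050000))/(6.221331 - (-28.472625))
       = -0.456652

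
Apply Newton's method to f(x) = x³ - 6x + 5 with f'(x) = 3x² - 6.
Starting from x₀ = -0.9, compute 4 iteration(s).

f(x) = x³ - 6x + 5
f'(x) = 3x² - 6
x₀ = -0.9

Newton-Raphson formula: x_{n+1} = x_n - f(x_n)/f'(x_n)

Iteration 1:
  f(-0.900000) = 9.671000
  f'(-0.900000) = -3.570000
  x_1 = -0.900000 - 9.671000/(-3.570000) = 1.808964
Iteration 2:
  f(1.808964) = 0.065779
  f'(1.808964) = 3.817048
  x_2 = 1.808964 - 0.065779/3.817048 = 1.791731
Iteration 3:
  f(1.791731) = 0.001607
  f'(1.791731) = 3.630896
  x_3 = 1.791731 - 0.001607/3.630896 = 1.791288
Iteration 4:
  f(1.791288) = 0.000001
  f'(1.791288) = 3.626140
  x_4 = 1.791288 - 0.000001/3.626140 = 1.791288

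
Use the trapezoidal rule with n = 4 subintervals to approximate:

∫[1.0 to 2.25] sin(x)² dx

f(x) = sin(x)²
a = 1.0, b = 2.25, n = 4
h = (b - a)/n = 0.312500

Trapezoidal rule: (h/2)[f(x₀) + 2f(x₁) + 2f(x₂) + ... + f(xₙ)]

x_0 = 1.0000, f(x_0) = 0.708073, coefficient = 1
x_1 = 1.3125, f(x_1) = 0.934754, coefficient = 2
x_2 = 1.6250, f(x_2) = 0.997065, coefficient = 2
x_3 = 1.9375, f(x_3) = 0.871449, coefficient = 2
x_4 = 2.2500, f(x_4) = 0.605398, coefficient = 1

I ≈ (0.312500/2) × 6.920006 = 1.081251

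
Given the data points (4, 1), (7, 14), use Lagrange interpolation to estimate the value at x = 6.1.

Lagrange interpolation formula:
P(x) = Σ yᵢ × Lᵢ(x)
where Lᵢ(x) = Π_{j≠i} (x - xⱼ)/(xᵢ - xⱼ)

L_0(6.1) = (6.1 - 7)/(4 - 7) = 0.300000
L_1(6.1) = (6.1 - 4)/(7 - 4) = 0.700000

P(6.1) = 1×L_0(6.1) + 14×L_1(6.1)
P(6.1) = 10.100000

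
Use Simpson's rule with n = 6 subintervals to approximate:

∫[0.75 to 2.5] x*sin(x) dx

f(x) = x*sin(x)
a = 0.75, b = 2.5, n = 6
h = (b - a)/n = 0.291667

Simpson's rule: (h/3)[f(x₀) + 4f(x₁) + 2f(x₂) + ... + f(xₙ)]

x_0 = 0.7500, f(x_0) = 0.511229, coefficient = 1
x_1 = 1.0417, f(x_1) = 0.899215, coefficient = 4
x_2 = 1.3333, f(x_2) = 1.295917, coefficient = 2
x_3 = 1.6250, f(x_3) = 1.622613, coefficient = 4
x_4 = 1.9167, f(x_4) = 1.803163, coefficient = 2
x_5 = 2.2083, f(x_5) = 1.774538, coefficient = 4
x_6 = 2.5000, f(x_6) = 1.496180, coefficient = 1

I ≈ (0.291667/3) × 25.391036 = 2.468573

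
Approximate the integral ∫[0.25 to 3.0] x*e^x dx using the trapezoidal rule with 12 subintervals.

f(x) = x*e^x
a = 0.25, b = 3.0, n = 12
h = (b - a)/n = 0.229167

Trapezoidal rule: (h/2)[f(x₀) + 2f(x₁) + 2f(x₂) + ... + f(xₙ)]

x_0 = 0.2500, f(x_0) = 0.321006, coefficient = 1
x_1 = 0.4792, f(x_1) = 0.773724, coefficient = 2
x_2 = 0.7083, f(x_2) = 1.438345, coefficient = 2
x_3 = 0.9375, f(x_3) = 2.393990, coefficient = 2
x_4 = 1.1667, f(x_4) = 3.746482, coefficient = 2
x_5 = 1.3958, f(x_5) = 5.636847, coefficient = 2
x_6 = 1.6250, f(x_6) = 8.252431, coefficient = 2
x_7 = 1.8542, f(x_7) = 11.841402, coefficient = 2
x_8 = 2.0833, f(x_8) = 16.731656, coefficient = 2
x_9 = 2.3125, f(x_9) = 23.355423, coefficient = 2
x_10 = 2.5417, f(x_10) = 32.281254, coefficient = 2
x_11 = 2.7708, f(x_11) = 44.255579, coefficient = 2
x_12 = 3.0000, f(x_12) = 60.256611, coefficient = 1

I ≈ (0.229167/2) × 361.991885 = 41.478237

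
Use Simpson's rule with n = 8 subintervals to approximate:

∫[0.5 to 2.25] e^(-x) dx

f(x) = e^(-x)
a = 0.5, b = 2.25, n = 8
h = (b - a)/n = 0.218750

Simpson's rule: (h/3)[f(x₀) + 4f(x₁) + 2f(x₂) + ... + f(xₙ)]

x_0 = 0.5000, f(x_0) = 0.606531, coefficient = 1
x_1 = 0.7188, f(x_1) = 0.487361, coefficient = 4
x_2 = 0.9375, f(x_2) = 0.391606, coefficient = 2
x_3 = 1.1562, f(x_3) = 0.314664, coefficient = 4
x_4 = 1.3750, f(x_4) = 0.252840, coefficient = 2
x_5 = 1.5938, f(x_5) = 0.203162, coefficient = 4
x_6 = 1.8125, f(x_6) = 0.163246, coefficient = 2
x_7 = 2.0312, f(x_7) = 0.131171, coefficient = 4
x_8 = 2.2500, f(x_8) = 0.105399, coefficient = 1

I ≈ (0.218750/3) × 6.872747 = 0.501138
Exact value: 0.501131
Error: 0.000006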